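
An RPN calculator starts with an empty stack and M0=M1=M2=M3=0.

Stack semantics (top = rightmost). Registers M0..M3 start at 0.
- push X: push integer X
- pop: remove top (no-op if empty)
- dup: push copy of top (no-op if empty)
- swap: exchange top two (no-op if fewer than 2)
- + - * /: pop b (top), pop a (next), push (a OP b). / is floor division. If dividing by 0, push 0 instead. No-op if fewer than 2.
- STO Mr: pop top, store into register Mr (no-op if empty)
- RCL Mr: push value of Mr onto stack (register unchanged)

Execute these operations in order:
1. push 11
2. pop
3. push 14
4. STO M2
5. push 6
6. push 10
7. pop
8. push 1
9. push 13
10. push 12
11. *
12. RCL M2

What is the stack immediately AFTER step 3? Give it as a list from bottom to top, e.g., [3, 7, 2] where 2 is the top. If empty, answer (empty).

After op 1 (push 11): stack=[11] mem=[0,0,0,0]
After op 2 (pop): stack=[empty] mem=[0,0,0,0]
After op 3 (push 14): stack=[14] mem=[0,0,0,0]

[14]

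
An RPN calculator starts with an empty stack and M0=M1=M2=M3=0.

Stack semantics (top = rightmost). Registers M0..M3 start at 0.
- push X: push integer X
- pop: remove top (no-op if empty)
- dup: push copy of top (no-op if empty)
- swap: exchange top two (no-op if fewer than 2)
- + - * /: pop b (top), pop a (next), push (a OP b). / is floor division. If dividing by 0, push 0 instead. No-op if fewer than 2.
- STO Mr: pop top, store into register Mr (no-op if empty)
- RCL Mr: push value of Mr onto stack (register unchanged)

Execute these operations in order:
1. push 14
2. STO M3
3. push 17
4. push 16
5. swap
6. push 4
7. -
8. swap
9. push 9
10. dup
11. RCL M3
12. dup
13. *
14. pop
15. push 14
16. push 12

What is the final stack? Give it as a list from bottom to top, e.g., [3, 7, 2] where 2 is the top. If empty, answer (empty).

After op 1 (push 14): stack=[14] mem=[0,0,0,0]
After op 2 (STO M3): stack=[empty] mem=[0,0,0,14]
After op 3 (push 17): stack=[17] mem=[0,0,0,14]
After op 4 (push 16): stack=[17,16] mem=[0,0,0,14]
After op 5 (swap): stack=[16,17] mem=[0,0,0,14]
After op 6 (push 4): stack=[16,17,4] mem=[0,0,0,14]
After op 7 (-): stack=[16,13] mem=[0,0,0,14]
After op 8 (swap): stack=[13,16] mem=[0,0,0,14]
After op 9 (push 9): stack=[13,16,9] mem=[0,0,0,14]
After op 10 (dup): stack=[13,16,9,9] mem=[0,0,0,14]
After op 11 (RCL M3): stack=[13,16,9,9,14] mem=[0,0,0,14]
After op 12 (dup): stack=[13,16,9,9,14,14] mem=[0,0,0,14]
After op 13 (*): stack=[13,16,9,9,196] mem=[0,0,0,14]
After op 14 (pop): stack=[13,16,9,9] mem=[0,0,0,14]
After op 15 (push 14): stack=[13,16,9,9,14] mem=[0,0,0,14]
After op 16 (push 12): stack=[13,16,9,9,14,12] mem=[0,0,0,14]

Answer: [13, 16, 9, 9, 14, 12]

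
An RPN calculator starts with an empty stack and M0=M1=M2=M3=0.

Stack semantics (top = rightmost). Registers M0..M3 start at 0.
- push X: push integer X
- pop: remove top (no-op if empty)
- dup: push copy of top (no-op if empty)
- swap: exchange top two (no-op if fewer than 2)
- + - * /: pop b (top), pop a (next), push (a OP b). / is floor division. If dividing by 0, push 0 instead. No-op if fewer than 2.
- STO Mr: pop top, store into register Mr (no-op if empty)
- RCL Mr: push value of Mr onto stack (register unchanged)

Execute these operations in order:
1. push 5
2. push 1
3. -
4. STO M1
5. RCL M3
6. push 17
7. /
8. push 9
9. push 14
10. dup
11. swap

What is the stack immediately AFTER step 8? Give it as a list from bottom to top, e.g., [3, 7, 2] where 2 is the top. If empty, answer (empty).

After op 1 (push 5): stack=[5] mem=[0,0,0,0]
After op 2 (push 1): stack=[5,1] mem=[0,0,0,0]
After op 3 (-): stack=[4] mem=[0,0,0,0]
After op 4 (STO M1): stack=[empty] mem=[0,4,0,0]
After op 5 (RCL M3): stack=[0] mem=[0,4,0,0]
After op 6 (push 17): stack=[0,17] mem=[0,4,0,0]
After op 7 (/): stack=[0] mem=[0,4,0,0]
After op 8 (push 9): stack=[0,9] mem=[0,4,0,0]

[0, 9]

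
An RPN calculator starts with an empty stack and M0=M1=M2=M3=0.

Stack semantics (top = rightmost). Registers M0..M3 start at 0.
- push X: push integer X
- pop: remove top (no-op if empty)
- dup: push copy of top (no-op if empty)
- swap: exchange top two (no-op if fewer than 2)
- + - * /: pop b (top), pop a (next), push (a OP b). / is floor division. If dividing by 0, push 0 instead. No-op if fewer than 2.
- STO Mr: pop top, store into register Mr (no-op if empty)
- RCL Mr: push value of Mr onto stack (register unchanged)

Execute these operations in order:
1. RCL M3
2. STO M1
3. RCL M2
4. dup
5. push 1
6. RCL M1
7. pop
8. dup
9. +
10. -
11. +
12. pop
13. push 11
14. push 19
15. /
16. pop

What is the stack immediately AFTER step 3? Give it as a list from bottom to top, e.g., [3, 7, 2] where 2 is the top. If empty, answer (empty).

After op 1 (RCL M3): stack=[0] mem=[0,0,0,0]
After op 2 (STO M1): stack=[empty] mem=[0,0,0,0]
After op 3 (RCL M2): stack=[0] mem=[0,0,0,0]

[0]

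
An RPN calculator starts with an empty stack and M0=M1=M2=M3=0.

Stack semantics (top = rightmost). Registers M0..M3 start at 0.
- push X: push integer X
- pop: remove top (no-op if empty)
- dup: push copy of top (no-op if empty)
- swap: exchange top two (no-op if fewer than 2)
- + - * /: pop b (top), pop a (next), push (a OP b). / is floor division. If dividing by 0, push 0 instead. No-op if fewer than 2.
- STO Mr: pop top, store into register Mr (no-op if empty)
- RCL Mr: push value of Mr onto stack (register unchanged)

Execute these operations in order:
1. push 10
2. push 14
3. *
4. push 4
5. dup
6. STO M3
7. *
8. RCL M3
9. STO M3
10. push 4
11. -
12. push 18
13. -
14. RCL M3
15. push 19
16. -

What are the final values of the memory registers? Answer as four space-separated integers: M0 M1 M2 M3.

After op 1 (push 10): stack=[10] mem=[0,0,0,0]
After op 2 (push 14): stack=[10,14] mem=[0,0,0,0]
After op 3 (*): stack=[140] mem=[0,0,0,0]
After op 4 (push 4): stack=[140,4] mem=[0,0,0,0]
After op 5 (dup): stack=[140,4,4] mem=[0,0,0,0]
After op 6 (STO M3): stack=[140,4] mem=[0,0,0,4]
After op 7 (*): stack=[560] mem=[0,0,0,4]
After op 8 (RCL M3): stack=[560,4] mem=[0,0,0,4]
After op 9 (STO M3): stack=[560] mem=[0,0,0,4]
After op 10 (push 4): stack=[560,4] mem=[0,0,0,4]
After op 11 (-): stack=[556] mem=[0,0,0,4]
After op 12 (push 18): stack=[556,18] mem=[0,0,0,4]
After op 13 (-): stack=[538] mem=[0,0,0,4]
After op 14 (RCL M3): stack=[538,4] mem=[0,0,0,4]
After op 15 (push 19): stack=[538,4,19] mem=[0,0,0,4]
After op 16 (-): stack=[538,-15] mem=[0,0,0,4]

Answer: 0 0 0 4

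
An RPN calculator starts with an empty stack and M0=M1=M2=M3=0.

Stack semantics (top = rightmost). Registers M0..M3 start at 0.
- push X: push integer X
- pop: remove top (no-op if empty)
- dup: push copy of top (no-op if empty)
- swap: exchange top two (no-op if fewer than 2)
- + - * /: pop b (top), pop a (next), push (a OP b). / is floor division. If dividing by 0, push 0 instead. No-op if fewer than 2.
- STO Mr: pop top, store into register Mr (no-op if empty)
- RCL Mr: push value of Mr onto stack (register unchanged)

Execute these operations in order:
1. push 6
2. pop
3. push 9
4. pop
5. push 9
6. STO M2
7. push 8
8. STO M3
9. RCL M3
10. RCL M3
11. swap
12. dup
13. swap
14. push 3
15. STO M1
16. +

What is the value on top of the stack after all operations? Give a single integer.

Answer: 16

Derivation:
After op 1 (push 6): stack=[6] mem=[0,0,0,0]
After op 2 (pop): stack=[empty] mem=[0,0,0,0]
After op 3 (push 9): stack=[9] mem=[0,0,0,0]
After op 4 (pop): stack=[empty] mem=[0,0,0,0]
After op 5 (push 9): stack=[9] mem=[0,0,0,0]
After op 6 (STO M2): stack=[empty] mem=[0,0,9,0]
After op 7 (push 8): stack=[8] mem=[0,0,9,0]
After op 8 (STO M3): stack=[empty] mem=[0,0,9,8]
After op 9 (RCL M3): stack=[8] mem=[0,0,9,8]
After op 10 (RCL M3): stack=[8,8] mem=[0,0,9,8]
After op 11 (swap): stack=[8,8] mem=[0,0,9,8]
After op 12 (dup): stack=[8,8,8] mem=[0,0,9,8]
After op 13 (swap): stack=[8,8,8] mem=[0,0,9,8]
After op 14 (push 3): stack=[8,8,8,3] mem=[0,0,9,8]
After op 15 (STO M1): stack=[8,8,8] mem=[0,3,9,8]
After op 16 (+): stack=[8,16] mem=[0,3,9,8]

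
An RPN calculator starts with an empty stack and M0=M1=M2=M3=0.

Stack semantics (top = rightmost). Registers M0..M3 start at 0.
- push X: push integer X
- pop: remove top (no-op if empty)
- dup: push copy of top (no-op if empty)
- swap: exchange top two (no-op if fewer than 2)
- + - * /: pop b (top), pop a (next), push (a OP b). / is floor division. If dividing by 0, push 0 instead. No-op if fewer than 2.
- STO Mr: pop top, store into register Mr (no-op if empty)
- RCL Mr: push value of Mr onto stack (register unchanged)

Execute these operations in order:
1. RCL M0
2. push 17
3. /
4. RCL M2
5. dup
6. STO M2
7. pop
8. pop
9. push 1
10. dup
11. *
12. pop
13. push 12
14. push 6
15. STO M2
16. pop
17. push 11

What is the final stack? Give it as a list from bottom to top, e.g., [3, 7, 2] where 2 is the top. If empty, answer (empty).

Answer: [11]

Derivation:
After op 1 (RCL M0): stack=[0] mem=[0,0,0,0]
After op 2 (push 17): stack=[0,17] mem=[0,0,0,0]
After op 3 (/): stack=[0] mem=[0,0,0,0]
After op 4 (RCL M2): stack=[0,0] mem=[0,0,0,0]
After op 5 (dup): stack=[0,0,0] mem=[0,0,0,0]
After op 6 (STO M2): stack=[0,0] mem=[0,0,0,0]
After op 7 (pop): stack=[0] mem=[0,0,0,0]
After op 8 (pop): stack=[empty] mem=[0,0,0,0]
After op 9 (push 1): stack=[1] mem=[0,0,0,0]
After op 10 (dup): stack=[1,1] mem=[0,0,0,0]
After op 11 (*): stack=[1] mem=[0,0,0,0]
After op 12 (pop): stack=[empty] mem=[0,0,0,0]
After op 13 (push 12): stack=[12] mem=[0,0,0,0]
After op 14 (push 6): stack=[12,6] mem=[0,0,0,0]
After op 15 (STO M2): stack=[12] mem=[0,0,6,0]
After op 16 (pop): stack=[empty] mem=[0,0,6,0]
After op 17 (push 11): stack=[11] mem=[0,0,6,0]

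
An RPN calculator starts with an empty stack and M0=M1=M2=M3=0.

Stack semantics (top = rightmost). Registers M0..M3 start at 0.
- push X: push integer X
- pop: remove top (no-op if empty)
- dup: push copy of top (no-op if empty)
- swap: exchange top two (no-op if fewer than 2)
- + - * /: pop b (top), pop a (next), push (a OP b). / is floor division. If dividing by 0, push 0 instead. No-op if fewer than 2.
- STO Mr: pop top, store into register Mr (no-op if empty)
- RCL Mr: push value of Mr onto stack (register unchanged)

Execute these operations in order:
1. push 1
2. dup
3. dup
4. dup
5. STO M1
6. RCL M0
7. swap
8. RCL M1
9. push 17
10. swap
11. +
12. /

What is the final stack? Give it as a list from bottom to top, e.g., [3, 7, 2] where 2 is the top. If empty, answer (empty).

Answer: [1, 1, 0, 0]

Derivation:
After op 1 (push 1): stack=[1] mem=[0,0,0,0]
After op 2 (dup): stack=[1,1] mem=[0,0,0,0]
After op 3 (dup): stack=[1,1,1] mem=[0,0,0,0]
After op 4 (dup): stack=[1,1,1,1] mem=[0,0,0,0]
After op 5 (STO M1): stack=[1,1,1] mem=[0,1,0,0]
After op 6 (RCL M0): stack=[1,1,1,0] mem=[0,1,0,0]
After op 7 (swap): stack=[1,1,0,1] mem=[0,1,0,0]
After op 8 (RCL M1): stack=[1,1,0,1,1] mem=[0,1,0,0]
After op 9 (push 17): stack=[1,1,0,1,1,17] mem=[0,1,0,0]
After op 10 (swap): stack=[1,1,0,1,17,1] mem=[0,1,0,0]
After op 11 (+): stack=[1,1,0,1,18] mem=[0,1,0,0]
After op 12 (/): stack=[1,1,0,0] mem=[0,1,0,0]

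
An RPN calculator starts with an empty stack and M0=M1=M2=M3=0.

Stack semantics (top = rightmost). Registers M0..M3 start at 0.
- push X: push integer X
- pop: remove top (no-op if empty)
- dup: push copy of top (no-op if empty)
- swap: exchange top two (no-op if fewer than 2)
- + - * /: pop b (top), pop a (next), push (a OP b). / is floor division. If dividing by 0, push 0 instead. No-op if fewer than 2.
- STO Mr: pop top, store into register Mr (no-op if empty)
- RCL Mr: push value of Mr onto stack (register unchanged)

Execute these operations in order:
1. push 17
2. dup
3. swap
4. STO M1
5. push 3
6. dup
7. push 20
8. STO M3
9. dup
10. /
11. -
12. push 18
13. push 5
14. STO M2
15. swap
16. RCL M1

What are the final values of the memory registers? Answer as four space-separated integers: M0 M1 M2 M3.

After op 1 (push 17): stack=[17] mem=[0,0,0,0]
After op 2 (dup): stack=[17,17] mem=[0,0,0,0]
After op 3 (swap): stack=[17,17] mem=[0,0,0,0]
After op 4 (STO M1): stack=[17] mem=[0,17,0,0]
After op 5 (push 3): stack=[17,3] mem=[0,17,0,0]
After op 6 (dup): stack=[17,3,3] mem=[0,17,0,0]
After op 7 (push 20): stack=[17,3,3,20] mem=[0,17,0,0]
After op 8 (STO M3): stack=[17,3,3] mem=[0,17,0,20]
After op 9 (dup): stack=[17,3,3,3] mem=[0,17,0,20]
After op 10 (/): stack=[17,3,1] mem=[0,17,0,20]
After op 11 (-): stack=[17,2] mem=[0,17,0,20]
After op 12 (push 18): stack=[17,2,18] mem=[0,17,0,20]
After op 13 (push 5): stack=[17,2,18,5] mem=[0,17,0,20]
After op 14 (STO M2): stack=[17,2,18] mem=[0,17,5,20]
After op 15 (swap): stack=[17,18,2] mem=[0,17,5,20]
After op 16 (RCL M1): stack=[17,18,2,17] mem=[0,17,5,20]

Answer: 0 17 5 20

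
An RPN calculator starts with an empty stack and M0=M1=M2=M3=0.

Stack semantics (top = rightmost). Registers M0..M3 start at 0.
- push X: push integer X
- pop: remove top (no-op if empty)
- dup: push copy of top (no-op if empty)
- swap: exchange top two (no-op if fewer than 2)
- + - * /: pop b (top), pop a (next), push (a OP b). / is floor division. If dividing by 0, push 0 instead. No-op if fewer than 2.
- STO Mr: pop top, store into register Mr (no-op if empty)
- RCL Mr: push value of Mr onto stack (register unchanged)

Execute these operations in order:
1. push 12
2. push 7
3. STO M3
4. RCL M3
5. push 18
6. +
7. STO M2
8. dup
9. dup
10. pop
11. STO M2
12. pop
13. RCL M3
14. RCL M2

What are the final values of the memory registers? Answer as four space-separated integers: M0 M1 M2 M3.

Answer: 0 0 12 7

Derivation:
After op 1 (push 12): stack=[12] mem=[0,0,0,0]
After op 2 (push 7): stack=[12,7] mem=[0,0,0,0]
After op 3 (STO M3): stack=[12] mem=[0,0,0,7]
After op 4 (RCL M3): stack=[12,7] mem=[0,0,0,7]
After op 5 (push 18): stack=[12,7,18] mem=[0,0,0,7]
After op 6 (+): stack=[12,25] mem=[0,0,0,7]
After op 7 (STO M2): stack=[12] mem=[0,0,25,7]
After op 8 (dup): stack=[12,12] mem=[0,0,25,7]
After op 9 (dup): stack=[12,12,12] mem=[0,0,25,7]
After op 10 (pop): stack=[12,12] mem=[0,0,25,7]
After op 11 (STO M2): stack=[12] mem=[0,0,12,7]
After op 12 (pop): stack=[empty] mem=[0,0,12,7]
After op 13 (RCL M3): stack=[7] mem=[0,0,12,7]
After op 14 (RCL M2): stack=[7,12] mem=[0,0,12,7]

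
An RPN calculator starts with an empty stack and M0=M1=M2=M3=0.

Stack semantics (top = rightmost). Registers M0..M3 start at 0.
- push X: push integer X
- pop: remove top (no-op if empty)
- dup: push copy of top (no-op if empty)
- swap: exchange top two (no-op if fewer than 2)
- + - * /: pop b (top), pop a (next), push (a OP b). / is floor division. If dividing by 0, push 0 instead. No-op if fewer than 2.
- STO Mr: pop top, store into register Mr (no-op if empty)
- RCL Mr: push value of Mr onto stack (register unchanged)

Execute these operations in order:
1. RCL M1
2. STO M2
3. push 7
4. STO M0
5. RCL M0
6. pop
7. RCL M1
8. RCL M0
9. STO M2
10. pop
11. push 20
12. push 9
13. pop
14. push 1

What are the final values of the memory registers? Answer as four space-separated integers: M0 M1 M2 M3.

Answer: 7 0 7 0

Derivation:
After op 1 (RCL M1): stack=[0] mem=[0,0,0,0]
After op 2 (STO M2): stack=[empty] mem=[0,0,0,0]
After op 3 (push 7): stack=[7] mem=[0,0,0,0]
After op 4 (STO M0): stack=[empty] mem=[7,0,0,0]
After op 5 (RCL M0): stack=[7] mem=[7,0,0,0]
After op 6 (pop): stack=[empty] mem=[7,0,0,0]
After op 7 (RCL M1): stack=[0] mem=[7,0,0,0]
After op 8 (RCL M0): stack=[0,7] mem=[7,0,0,0]
After op 9 (STO M2): stack=[0] mem=[7,0,7,0]
After op 10 (pop): stack=[empty] mem=[7,0,7,0]
After op 11 (push 20): stack=[20] mem=[7,0,7,0]
After op 12 (push 9): stack=[20,9] mem=[7,0,7,0]
After op 13 (pop): stack=[20] mem=[7,0,7,0]
After op 14 (push 1): stack=[20,1] mem=[7,0,7,0]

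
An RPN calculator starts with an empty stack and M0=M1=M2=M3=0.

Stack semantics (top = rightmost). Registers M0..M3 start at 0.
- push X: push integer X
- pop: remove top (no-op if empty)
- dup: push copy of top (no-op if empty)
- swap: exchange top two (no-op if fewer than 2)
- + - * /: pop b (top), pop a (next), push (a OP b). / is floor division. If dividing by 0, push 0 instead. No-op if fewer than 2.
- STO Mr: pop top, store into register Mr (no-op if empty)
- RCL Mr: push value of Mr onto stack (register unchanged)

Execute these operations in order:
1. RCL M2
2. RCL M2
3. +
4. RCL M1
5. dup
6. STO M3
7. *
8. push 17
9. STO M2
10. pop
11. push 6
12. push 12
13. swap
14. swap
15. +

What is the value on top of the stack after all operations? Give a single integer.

Answer: 18

Derivation:
After op 1 (RCL M2): stack=[0] mem=[0,0,0,0]
After op 2 (RCL M2): stack=[0,0] mem=[0,0,0,0]
After op 3 (+): stack=[0] mem=[0,0,0,0]
After op 4 (RCL M1): stack=[0,0] mem=[0,0,0,0]
After op 5 (dup): stack=[0,0,0] mem=[0,0,0,0]
After op 6 (STO M3): stack=[0,0] mem=[0,0,0,0]
After op 7 (*): stack=[0] mem=[0,0,0,0]
After op 8 (push 17): stack=[0,17] mem=[0,0,0,0]
After op 9 (STO M2): stack=[0] mem=[0,0,17,0]
After op 10 (pop): stack=[empty] mem=[0,0,17,0]
After op 11 (push 6): stack=[6] mem=[0,0,17,0]
After op 12 (push 12): stack=[6,12] mem=[0,0,17,0]
After op 13 (swap): stack=[12,6] mem=[0,0,17,0]
After op 14 (swap): stack=[6,12] mem=[0,0,17,0]
After op 15 (+): stack=[18] mem=[0,0,17,0]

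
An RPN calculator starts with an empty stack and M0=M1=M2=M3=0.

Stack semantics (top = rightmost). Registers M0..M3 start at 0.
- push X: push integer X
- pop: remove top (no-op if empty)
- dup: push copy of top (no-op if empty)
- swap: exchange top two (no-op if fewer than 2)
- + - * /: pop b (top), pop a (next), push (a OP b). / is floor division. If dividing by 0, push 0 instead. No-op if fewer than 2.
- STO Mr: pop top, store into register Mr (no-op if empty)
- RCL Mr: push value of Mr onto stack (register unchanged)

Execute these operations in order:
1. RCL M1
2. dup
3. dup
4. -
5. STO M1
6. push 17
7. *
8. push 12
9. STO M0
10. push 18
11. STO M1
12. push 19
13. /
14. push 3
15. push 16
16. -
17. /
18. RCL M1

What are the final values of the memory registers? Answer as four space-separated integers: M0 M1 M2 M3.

Answer: 12 18 0 0

Derivation:
After op 1 (RCL M1): stack=[0] mem=[0,0,0,0]
After op 2 (dup): stack=[0,0] mem=[0,0,0,0]
After op 3 (dup): stack=[0,0,0] mem=[0,0,0,0]
After op 4 (-): stack=[0,0] mem=[0,0,0,0]
After op 5 (STO M1): stack=[0] mem=[0,0,0,0]
After op 6 (push 17): stack=[0,17] mem=[0,0,0,0]
After op 7 (*): stack=[0] mem=[0,0,0,0]
After op 8 (push 12): stack=[0,12] mem=[0,0,0,0]
After op 9 (STO M0): stack=[0] mem=[12,0,0,0]
After op 10 (push 18): stack=[0,18] mem=[12,0,0,0]
After op 11 (STO M1): stack=[0] mem=[12,18,0,0]
After op 12 (push 19): stack=[0,19] mem=[12,18,0,0]
After op 13 (/): stack=[0] mem=[12,18,0,0]
After op 14 (push 3): stack=[0,3] mem=[12,18,0,0]
After op 15 (push 16): stack=[0,3,16] mem=[12,18,0,0]
After op 16 (-): stack=[0,-13] mem=[12,18,0,0]
After op 17 (/): stack=[0] mem=[12,18,0,0]
After op 18 (RCL M1): stack=[0,18] mem=[12,18,0,0]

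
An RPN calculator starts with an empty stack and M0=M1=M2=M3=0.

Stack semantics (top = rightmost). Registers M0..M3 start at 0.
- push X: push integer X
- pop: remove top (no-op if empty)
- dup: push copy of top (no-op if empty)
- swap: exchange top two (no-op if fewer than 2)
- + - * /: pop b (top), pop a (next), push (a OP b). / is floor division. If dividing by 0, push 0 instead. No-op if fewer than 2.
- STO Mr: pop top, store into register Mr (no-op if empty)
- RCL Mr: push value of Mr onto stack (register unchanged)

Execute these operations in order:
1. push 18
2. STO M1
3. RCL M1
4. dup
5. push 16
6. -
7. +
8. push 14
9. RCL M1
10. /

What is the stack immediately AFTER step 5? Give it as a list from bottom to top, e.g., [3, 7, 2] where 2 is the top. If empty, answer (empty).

After op 1 (push 18): stack=[18] mem=[0,0,0,0]
After op 2 (STO M1): stack=[empty] mem=[0,18,0,0]
After op 3 (RCL M1): stack=[18] mem=[0,18,0,0]
After op 4 (dup): stack=[18,18] mem=[0,18,0,0]
After op 5 (push 16): stack=[18,18,16] mem=[0,18,0,0]

[18, 18, 16]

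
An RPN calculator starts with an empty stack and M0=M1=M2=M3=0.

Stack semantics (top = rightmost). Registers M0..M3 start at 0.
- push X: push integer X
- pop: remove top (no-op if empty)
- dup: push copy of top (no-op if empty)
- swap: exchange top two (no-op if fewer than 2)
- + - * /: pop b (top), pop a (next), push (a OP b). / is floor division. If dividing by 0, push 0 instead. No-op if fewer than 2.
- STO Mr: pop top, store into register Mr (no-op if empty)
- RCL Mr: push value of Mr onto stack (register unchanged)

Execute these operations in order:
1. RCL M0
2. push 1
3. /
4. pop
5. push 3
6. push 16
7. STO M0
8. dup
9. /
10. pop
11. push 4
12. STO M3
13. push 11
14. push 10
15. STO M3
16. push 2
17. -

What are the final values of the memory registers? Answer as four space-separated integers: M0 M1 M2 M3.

After op 1 (RCL M0): stack=[0] mem=[0,0,0,0]
After op 2 (push 1): stack=[0,1] mem=[0,0,0,0]
After op 3 (/): stack=[0] mem=[0,0,0,0]
After op 4 (pop): stack=[empty] mem=[0,0,0,0]
After op 5 (push 3): stack=[3] mem=[0,0,0,0]
After op 6 (push 16): stack=[3,16] mem=[0,0,0,0]
After op 7 (STO M0): stack=[3] mem=[16,0,0,0]
After op 8 (dup): stack=[3,3] mem=[16,0,0,0]
After op 9 (/): stack=[1] mem=[16,0,0,0]
After op 10 (pop): stack=[empty] mem=[16,0,0,0]
After op 11 (push 4): stack=[4] mem=[16,0,0,0]
After op 12 (STO M3): stack=[empty] mem=[16,0,0,4]
After op 13 (push 11): stack=[11] mem=[16,0,0,4]
After op 14 (push 10): stack=[11,10] mem=[16,0,0,4]
After op 15 (STO M3): stack=[11] mem=[16,0,0,10]
After op 16 (push 2): stack=[11,2] mem=[16,0,0,10]
After op 17 (-): stack=[9] mem=[16,0,0,10]

Answer: 16 0 0 10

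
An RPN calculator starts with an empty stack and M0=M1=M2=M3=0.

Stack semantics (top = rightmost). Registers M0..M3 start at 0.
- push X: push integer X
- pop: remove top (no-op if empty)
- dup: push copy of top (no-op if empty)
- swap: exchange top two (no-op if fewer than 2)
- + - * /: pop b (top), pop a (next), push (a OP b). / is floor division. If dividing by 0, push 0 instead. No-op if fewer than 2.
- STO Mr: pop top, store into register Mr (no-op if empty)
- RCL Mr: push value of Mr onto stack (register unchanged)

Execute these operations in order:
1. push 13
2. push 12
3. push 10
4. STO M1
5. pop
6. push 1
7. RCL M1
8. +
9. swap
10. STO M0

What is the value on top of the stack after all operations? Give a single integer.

After op 1 (push 13): stack=[13] mem=[0,0,0,0]
After op 2 (push 12): stack=[13,12] mem=[0,0,0,0]
After op 3 (push 10): stack=[13,12,10] mem=[0,0,0,0]
After op 4 (STO M1): stack=[13,12] mem=[0,10,0,0]
After op 5 (pop): stack=[13] mem=[0,10,0,0]
After op 6 (push 1): stack=[13,1] mem=[0,10,0,0]
After op 7 (RCL M1): stack=[13,1,10] mem=[0,10,0,0]
After op 8 (+): stack=[13,11] mem=[0,10,0,0]
After op 9 (swap): stack=[11,13] mem=[0,10,0,0]
After op 10 (STO M0): stack=[11] mem=[13,10,0,0]

Answer: 11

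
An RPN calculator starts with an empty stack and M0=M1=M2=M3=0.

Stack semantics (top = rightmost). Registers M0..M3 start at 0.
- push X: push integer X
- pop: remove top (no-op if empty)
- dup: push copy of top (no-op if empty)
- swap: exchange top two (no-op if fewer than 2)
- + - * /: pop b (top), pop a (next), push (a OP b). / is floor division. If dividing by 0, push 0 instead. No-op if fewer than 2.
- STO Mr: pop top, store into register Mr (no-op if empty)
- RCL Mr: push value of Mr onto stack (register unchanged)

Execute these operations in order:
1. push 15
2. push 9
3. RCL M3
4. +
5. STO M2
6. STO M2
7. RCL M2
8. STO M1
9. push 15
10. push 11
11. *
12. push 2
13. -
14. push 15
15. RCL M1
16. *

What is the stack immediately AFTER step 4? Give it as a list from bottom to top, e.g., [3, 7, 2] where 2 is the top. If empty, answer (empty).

After op 1 (push 15): stack=[15] mem=[0,0,0,0]
After op 2 (push 9): stack=[15,9] mem=[0,0,0,0]
After op 3 (RCL M3): stack=[15,9,0] mem=[0,0,0,0]
After op 4 (+): stack=[15,9] mem=[0,0,0,0]

[15, 9]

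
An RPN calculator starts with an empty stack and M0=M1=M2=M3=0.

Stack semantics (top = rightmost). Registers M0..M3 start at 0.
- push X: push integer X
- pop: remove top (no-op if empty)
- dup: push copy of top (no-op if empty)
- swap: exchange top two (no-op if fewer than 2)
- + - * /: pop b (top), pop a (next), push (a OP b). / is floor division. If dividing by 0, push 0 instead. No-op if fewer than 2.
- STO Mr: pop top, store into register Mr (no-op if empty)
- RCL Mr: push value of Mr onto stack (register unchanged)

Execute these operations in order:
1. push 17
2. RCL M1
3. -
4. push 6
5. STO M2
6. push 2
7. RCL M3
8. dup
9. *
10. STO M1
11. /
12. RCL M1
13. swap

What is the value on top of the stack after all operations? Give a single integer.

After op 1 (push 17): stack=[17] mem=[0,0,0,0]
After op 2 (RCL M1): stack=[17,0] mem=[0,0,0,0]
After op 3 (-): stack=[17] mem=[0,0,0,0]
After op 4 (push 6): stack=[17,6] mem=[0,0,0,0]
After op 5 (STO M2): stack=[17] mem=[0,0,6,0]
After op 6 (push 2): stack=[17,2] mem=[0,0,6,0]
After op 7 (RCL M3): stack=[17,2,0] mem=[0,0,6,0]
After op 8 (dup): stack=[17,2,0,0] mem=[0,0,6,0]
After op 9 (*): stack=[17,2,0] mem=[0,0,6,0]
After op 10 (STO M1): stack=[17,2] mem=[0,0,6,0]
After op 11 (/): stack=[8] mem=[0,0,6,0]
After op 12 (RCL M1): stack=[8,0] mem=[0,0,6,0]
After op 13 (swap): stack=[0,8] mem=[0,0,6,0]

Answer: 8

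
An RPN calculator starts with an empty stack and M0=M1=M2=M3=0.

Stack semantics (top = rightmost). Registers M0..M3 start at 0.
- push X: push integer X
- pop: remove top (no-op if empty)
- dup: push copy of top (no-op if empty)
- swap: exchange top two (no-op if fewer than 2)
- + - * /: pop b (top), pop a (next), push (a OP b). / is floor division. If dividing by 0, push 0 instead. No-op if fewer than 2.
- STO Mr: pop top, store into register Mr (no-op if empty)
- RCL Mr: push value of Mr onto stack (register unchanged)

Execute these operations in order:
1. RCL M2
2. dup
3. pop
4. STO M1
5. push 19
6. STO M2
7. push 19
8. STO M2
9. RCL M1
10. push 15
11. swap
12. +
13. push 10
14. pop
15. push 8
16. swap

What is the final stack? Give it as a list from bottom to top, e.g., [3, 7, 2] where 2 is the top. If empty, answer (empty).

After op 1 (RCL M2): stack=[0] mem=[0,0,0,0]
After op 2 (dup): stack=[0,0] mem=[0,0,0,0]
After op 3 (pop): stack=[0] mem=[0,0,0,0]
After op 4 (STO M1): stack=[empty] mem=[0,0,0,0]
After op 5 (push 19): stack=[19] mem=[0,0,0,0]
After op 6 (STO M2): stack=[empty] mem=[0,0,19,0]
After op 7 (push 19): stack=[19] mem=[0,0,19,0]
After op 8 (STO M2): stack=[empty] mem=[0,0,19,0]
After op 9 (RCL M1): stack=[0] mem=[0,0,19,0]
After op 10 (push 15): stack=[0,15] mem=[0,0,19,0]
After op 11 (swap): stack=[15,0] mem=[0,0,19,0]
After op 12 (+): stack=[15] mem=[0,0,19,0]
After op 13 (push 10): stack=[15,10] mem=[0,0,19,0]
After op 14 (pop): stack=[15] mem=[0,0,19,0]
After op 15 (push 8): stack=[15,8] mem=[0,0,19,0]
After op 16 (swap): stack=[8,15] mem=[0,0,19,0]

Answer: [8, 15]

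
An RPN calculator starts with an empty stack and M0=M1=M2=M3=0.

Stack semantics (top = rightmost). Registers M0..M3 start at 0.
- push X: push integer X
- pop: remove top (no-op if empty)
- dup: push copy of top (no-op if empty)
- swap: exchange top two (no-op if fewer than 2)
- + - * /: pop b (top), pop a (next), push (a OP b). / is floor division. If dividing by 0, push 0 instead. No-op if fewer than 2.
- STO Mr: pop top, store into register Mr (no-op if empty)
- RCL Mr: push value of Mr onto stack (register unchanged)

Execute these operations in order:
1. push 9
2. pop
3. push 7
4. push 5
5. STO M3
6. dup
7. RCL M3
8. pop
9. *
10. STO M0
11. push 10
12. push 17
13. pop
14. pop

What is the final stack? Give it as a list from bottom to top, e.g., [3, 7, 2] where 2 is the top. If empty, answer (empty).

After op 1 (push 9): stack=[9] mem=[0,0,0,0]
After op 2 (pop): stack=[empty] mem=[0,0,0,0]
After op 3 (push 7): stack=[7] mem=[0,0,0,0]
After op 4 (push 5): stack=[7,5] mem=[0,0,0,0]
After op 5 (STO M3): stack=[7] mem=[0,0,0,5]
After op 6 (dup): stack=[7,7] mem=[0,0,0,5]
After op 7 (RCL M3): stack=[7,7,5] mem=[0,0,0,5]
After op 8 (pop): stack=[7,7] mem=[0,0,0,5]
After op 9 (*): stack=[49] mem=[0,0,0,5]
After op 10 (STO M0): stack=[empty] mem=[49,0,0,5]
After op 11 (push 10): stack=[10] mem=[49,0,0,5]
After op 12 (push 17): stack=[10,17] mem=[49,0,0,5]
After op 13 (pop): stack=[10] mem=[49,0,0,5]
After op 14 (pop): stack=[empty] mem=[49,0,0,5]

Answer: (empty)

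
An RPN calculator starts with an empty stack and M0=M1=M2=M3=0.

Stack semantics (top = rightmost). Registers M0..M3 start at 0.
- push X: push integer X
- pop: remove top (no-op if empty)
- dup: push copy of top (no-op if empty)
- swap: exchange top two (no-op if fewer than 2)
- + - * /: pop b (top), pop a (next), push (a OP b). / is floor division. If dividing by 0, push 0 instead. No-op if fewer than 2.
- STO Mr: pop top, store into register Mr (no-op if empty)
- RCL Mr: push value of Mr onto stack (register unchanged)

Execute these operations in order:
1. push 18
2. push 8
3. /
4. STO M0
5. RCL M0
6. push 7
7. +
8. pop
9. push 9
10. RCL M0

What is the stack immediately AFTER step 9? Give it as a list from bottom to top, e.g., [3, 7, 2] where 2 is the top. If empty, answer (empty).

After op 1 (push 18): stack=[18] mem=[0,0,0,0]
After op 2 (push 8): stack=[18,8] mem=[0,0,0,0]
After op 3 (/): stack=[2] mem=[0,0,0,0]
After op 4 (STO M0): stack=[empty] mem=[2,0,0,0]
After op 5 (RCL M0): stack=[2] mem=[2,0,0,0]
After op 6 (push 7): stack=[2,7] mem=[2,0,0,0]
After op 7 (+): stack=[9] mem=[2,0,0,0]
After op 8 (pop): stack=[empty] mem=[2,0,0,0]
After op 9 (push 9): stack=[9] mem=[2,0,0,0]

[9]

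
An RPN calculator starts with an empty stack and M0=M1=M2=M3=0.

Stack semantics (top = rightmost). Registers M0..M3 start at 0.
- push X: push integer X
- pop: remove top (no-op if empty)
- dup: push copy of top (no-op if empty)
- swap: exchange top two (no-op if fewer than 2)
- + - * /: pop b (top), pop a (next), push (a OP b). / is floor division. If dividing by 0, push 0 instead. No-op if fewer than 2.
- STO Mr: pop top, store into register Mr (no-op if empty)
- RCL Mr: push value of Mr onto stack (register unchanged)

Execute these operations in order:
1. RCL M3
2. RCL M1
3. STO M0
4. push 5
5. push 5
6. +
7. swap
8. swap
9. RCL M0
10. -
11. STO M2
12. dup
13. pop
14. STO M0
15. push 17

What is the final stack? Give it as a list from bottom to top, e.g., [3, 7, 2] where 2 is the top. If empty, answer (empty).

After op 1 (RCL M3): stack=[0] mem=[0,0,0,0]
After op 2 (RCL M1): stack=[0,0] mem=[0,0,0,0]
After op 3 (STO M0): stack=[0] mem=[0,0,0,0]
After op 4 (push 5): stack=[0,5] mem=[0,0,0,0]
After op 5 (push 5): stack=[0,5,5] mem=[0,0,0,0]
After op 6 (+): stack=[0,10] mem=[0,0,0,0]
After op 7 (swap): stack=[10,0] mem=[0,0,0,0]
After op 8 (swap): stack=[0,10] mem=[0,0,0,0]
After op 9 (RCL M0): stack=[0,10,0] mem=[0,0,0,0]
After op 10 (-): stack=[0,10] mem=[0,0,0,0]
After op 11 (STO M2): stack=[0] mem=[0,0,10,0]
After op 12 (dup): stack=[0,0] mem=[0,0,10,0]
After op 13 (pop): stack=[0] mem=[0,0,10,0]
After op 14 (STO M0): stack=[empty] mem=[0,0,10,0]
After op 15 (push 17): stack=[17] mem=[0,0,10,0]

Answer: [17]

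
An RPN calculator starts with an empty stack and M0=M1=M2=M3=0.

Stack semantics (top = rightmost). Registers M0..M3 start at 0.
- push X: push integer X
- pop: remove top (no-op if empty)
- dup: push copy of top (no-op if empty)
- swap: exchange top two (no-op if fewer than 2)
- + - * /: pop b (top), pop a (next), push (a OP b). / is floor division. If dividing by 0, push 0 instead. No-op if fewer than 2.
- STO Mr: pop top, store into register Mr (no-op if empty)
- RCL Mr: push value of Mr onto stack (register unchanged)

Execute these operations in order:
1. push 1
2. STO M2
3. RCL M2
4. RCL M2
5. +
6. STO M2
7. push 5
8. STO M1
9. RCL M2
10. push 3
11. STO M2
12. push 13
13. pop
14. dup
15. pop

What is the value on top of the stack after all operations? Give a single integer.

Answer: 2

Derivation:
After op 1 (push 1): stack=[1] mem=[0,0,0,0]
After op 2 (STO M2): stack=[empty] mem=[0,0,1,0]
After op 3 (RCL M2): stack=[1] mem=[0,0,1,0]
After op 4 (RCL M2): stack=[1,1] mem=[0,0,1,0]
After op 5 (+): stack=[2] mem=[0,0,1,0]
After op 6 (STO M2): stack=[empty] mem=[0,0,2,0]
After op 7 (push 5): stack=[5] mem=[0,0,2,0]
After op 8 (STO M1): stack=[empty] mem=[0,5,2,0]
After op 9 (RCL M2): stack=[2] mem=[0,5,2,0]
After op 10 (push 3): stack=[2,3] mem=[0,5,2,0]
After op 11 (STO M2): stack=[2] mem=[0,5,3,0]
After op 12 (push 13): stack=[2,13] mem=[0,5,3,0]
After op 13 (pop): stack=[2] mem=[0,5,3,0]
After op 14 (dup): stack=[2,2] mem=[0,5,3,0]
After op 15 (pop): stack=[2] mem=[0,5,3,0]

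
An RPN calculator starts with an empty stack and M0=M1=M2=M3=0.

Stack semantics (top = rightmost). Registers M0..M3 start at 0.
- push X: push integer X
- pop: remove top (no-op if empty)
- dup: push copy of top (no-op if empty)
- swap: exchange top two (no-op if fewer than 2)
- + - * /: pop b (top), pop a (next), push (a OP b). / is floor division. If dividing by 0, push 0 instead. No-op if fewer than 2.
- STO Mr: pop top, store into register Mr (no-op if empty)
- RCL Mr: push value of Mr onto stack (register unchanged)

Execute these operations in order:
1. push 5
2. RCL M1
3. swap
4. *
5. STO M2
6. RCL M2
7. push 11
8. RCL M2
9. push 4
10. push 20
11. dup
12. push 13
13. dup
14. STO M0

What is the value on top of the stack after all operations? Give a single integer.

After op 1 (push 5): stack=[5] mem=[0,0,0,0]
After op 2 (RCL M1): stack=[5,0] mem=[0,0,0,0]
After op 3 (swap): stack=[0,5] mem=[0,0,0,0]
After op 4 (*): stack=[0] mem=[0,0,0,0]
After op 5 (STO M2): stack=[empty] mem=[0,0,0,0]
After op 6 (RCL M2): stack=[0] mem=[0,0,0,0]
After op 7 (push 11): stack=[0,11] mem=[0,0,0,0]
After op 8 (RCL M2): stack=[0,11,0] mem=[0,0,0,0]
After op 9 (push 4): stack=[0,11,0,4] mem=[0,0,0,0]
After op 10 (push 20): stack=[0,11,0,4,20] mem=[0,0,0,0]
After op 11 (dup): stack=[0,11,0,4,20,20] mem=[0,0,0,0]
After op 12 (push 13): stack=[0,11,0,4,20,20,13] mem=[0,0,0,0]
After op 13 (dup): stack=[0,11,0,4,20,20,13,13] mem=[0,0,0,0]
After op 14 (STO M0): stack=[0,11,0,4,20,20,13] mem=[13,0,0,0]

Answer: 13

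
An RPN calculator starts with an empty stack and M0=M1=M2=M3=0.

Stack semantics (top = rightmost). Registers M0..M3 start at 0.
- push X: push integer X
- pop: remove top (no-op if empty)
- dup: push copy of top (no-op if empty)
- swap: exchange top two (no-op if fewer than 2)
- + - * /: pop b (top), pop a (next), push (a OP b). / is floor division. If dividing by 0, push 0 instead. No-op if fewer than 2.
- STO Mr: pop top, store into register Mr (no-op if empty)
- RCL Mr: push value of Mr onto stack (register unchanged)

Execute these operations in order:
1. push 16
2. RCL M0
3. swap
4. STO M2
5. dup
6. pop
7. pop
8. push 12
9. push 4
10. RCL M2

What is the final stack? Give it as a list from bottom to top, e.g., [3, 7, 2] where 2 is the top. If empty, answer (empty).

Answer: [12, 4, 16]

Derivation:
After op 1 (push 16): stack=[16] mem=[0,0,0,0]
After op 2 (RCL M0): stack=[16,0] mem=[0,0,0,0]
After op 3 (swap): stack=[0,16] mem=[0,0,0,0]
After op 4 (STO M2): stack=[0] mem=[0,0,16,0]
After op 5 (dup): stack=[0,0] mem=[0,0,16,0]
After op 6 (pop): stack=[0] mem=[0,0,16,0]
After op 7 (pop): stack=[empty] mem=[0,0,16,0]
After op 8 (push 12): stack=[12] mem=[0,0,16,0]
After op 9 (push 4): stack=[12,4] mem=[0,0,16,0]
After op 10 (RCL M2): stack=[12,4,16] mem=[0,0,16,0]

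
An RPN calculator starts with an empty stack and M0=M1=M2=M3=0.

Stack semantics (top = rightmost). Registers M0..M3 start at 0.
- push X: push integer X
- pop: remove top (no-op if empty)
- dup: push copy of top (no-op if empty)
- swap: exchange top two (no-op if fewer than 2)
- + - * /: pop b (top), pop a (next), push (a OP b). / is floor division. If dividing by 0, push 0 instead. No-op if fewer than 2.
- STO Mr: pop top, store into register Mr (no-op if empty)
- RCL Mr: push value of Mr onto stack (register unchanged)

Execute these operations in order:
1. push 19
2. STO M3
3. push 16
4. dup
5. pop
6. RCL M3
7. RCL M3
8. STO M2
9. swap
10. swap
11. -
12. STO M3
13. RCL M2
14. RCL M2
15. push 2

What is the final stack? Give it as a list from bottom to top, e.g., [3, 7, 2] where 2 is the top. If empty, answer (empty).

After op 1 (push 19): stack=[19] mem=[0,0,0,0]
After op 2 (STO M3): stack=[empty] mem=[0,0,0,19]
After op 3 (push 16): stack=[16] mem=[0,0,0,19]
After op 4 (dup): stack=[16,16] mem=[0,0,0,19]
After op 5 (pop): stack=[16] mem=[0,0,0,19]
After op 6 (RCL M3): stack=[16,19] mem=[0,0,0,19]
After op 7 (RCL M3): stack=[16,19,19] mem=[0,0,0,19]
After op 8 (STO M2): stack=[16,19] mem=[0,0,19,19]
After op 9 (swap): stack=[19,16] mem=[0,0,19,19]
After op 10 (swap): stack=[16,19] mem=[0,0,19,19]
After op 11 (-): stack=[-3] mem=[0,0,19,19]
After op 12 (STO M3): stack=[empty] mem=[0,0,19,-3]
After op 13 (RCL M2): stack=[19] mem=[0,0,19,-3]
After op 14 (RCL M2): stack=[19,19] mem=[0,0,19,-3]
After op 15 (push 2): stack=[19,19,2] mem=[0,0,19,-3]

Answer: [19, 19, 2]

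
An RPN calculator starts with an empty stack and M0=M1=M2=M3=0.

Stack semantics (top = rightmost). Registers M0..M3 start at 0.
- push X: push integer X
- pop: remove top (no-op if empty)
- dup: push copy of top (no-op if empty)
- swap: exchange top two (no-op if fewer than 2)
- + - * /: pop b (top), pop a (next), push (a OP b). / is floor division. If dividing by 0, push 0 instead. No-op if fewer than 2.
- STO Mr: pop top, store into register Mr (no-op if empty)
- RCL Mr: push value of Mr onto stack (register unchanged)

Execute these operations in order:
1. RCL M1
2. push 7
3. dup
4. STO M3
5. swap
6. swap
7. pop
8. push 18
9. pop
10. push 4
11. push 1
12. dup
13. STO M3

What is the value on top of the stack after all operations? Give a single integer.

After op 1 (RCL M1): stack=[0] mem=[0,0,0,0]
After op 2 (push 7): stack=[0,7] mem=[0,0,0,0]
After op 3 (dup): stack=[0,7,7] mem=[0,0,0,0]
After op 4 (STO M3): stack=[0,7] mem=[0,0,0,7]
After op 5 (swap): stack=[7,0] mem=[0,0,0,7]
After op 6 (swap): stack=[0,7] mem=[0,0,0,7]
After op 7 (pop): stack=[0] mem=[0,0,0,7]
After op 8 (push 18): stack=[0,18] mem=[0,0,0,7]
After op 9 (pop): stack=[0] mem=[0,0,0,7]
After op 10 (push 4): stack=[0,4] mem=[0,0,0,7]
After op 11 (push 1): stack=[0,4,1] mem=[0,0,0,7]
After op 12 (dup): stack=[0,4,1,1] mem=[0,0,0,7]
After op 13 (STO M3): stack=[0,4,1] mem=[0,0,0,1]

Answer: 1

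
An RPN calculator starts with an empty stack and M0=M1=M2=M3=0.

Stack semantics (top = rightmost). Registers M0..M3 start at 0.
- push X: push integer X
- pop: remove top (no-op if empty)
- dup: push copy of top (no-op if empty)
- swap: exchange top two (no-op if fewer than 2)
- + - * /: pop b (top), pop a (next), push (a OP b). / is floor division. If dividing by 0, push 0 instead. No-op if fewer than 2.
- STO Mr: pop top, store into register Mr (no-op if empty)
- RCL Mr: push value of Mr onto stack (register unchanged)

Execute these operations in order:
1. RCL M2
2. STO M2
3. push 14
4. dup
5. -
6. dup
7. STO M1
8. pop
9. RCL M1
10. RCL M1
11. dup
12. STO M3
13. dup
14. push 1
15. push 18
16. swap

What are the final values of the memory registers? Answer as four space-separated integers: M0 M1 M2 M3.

Answer: 0 0 0 0

Derivation:
After op 1 (RCL M2): stack=[0] mem=[0,0,0,0]
After op 2 (STO M2): stack=[empty] mem=[0,0,0,0]
After op 3 (push 14): stack=[14] mem=[0,0,0,0]
After op 4 (dup): stack=[14,14] mem=[0,0,0,0]
After op 5 (-): stack=[0] mem=[0,0,0,0]
After op 6 (dup): stack=[0,0] mem=[0,0,0,0]
After op 7 (STO M1): stack=[0] mem=[0,0,0,0]
After op 8 (pop): stack=[empty] mem=[0,0,0,0]
After op 9 (RCL M1): stack=[0] mem=[0,0,0,0]
After op 10 (RCL M1): stack=[0,0] mem=[0,0,0,0]
After op 11 (dup): stack=[0,0,0] mem=[0,0,0,0]
After op 12 (STO M3): stack=[0,0] mem=[0,0,0,0]
After op 13 (dup): stack=[0,0,0] mem=[0,0,0,0]
After op 14 (push 1): stack=[0,0,0,1] mem=[0,0,0,0]
After op 15 (push 18): stack=[0,0,0,1,18] mem=[0,0,0,0]
After op 16 (swap): stack=[0,0,0,18,1] mem=[0,0,0,0]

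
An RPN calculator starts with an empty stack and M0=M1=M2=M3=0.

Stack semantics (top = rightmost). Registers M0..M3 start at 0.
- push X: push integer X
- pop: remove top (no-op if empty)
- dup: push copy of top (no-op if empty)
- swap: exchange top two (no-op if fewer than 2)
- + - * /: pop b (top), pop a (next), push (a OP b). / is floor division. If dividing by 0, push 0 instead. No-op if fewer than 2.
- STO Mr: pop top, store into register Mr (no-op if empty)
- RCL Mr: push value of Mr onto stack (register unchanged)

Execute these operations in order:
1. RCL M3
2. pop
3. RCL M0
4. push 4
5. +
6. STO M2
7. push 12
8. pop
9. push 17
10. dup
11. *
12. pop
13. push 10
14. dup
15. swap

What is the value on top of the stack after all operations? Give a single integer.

Answer: 10

Derivation:
After op 1 (RCL M3): stack=[0] mem=[0,0,0,0]
After op 2 (pop): stack=[empty] mem=[0,0,0,0]
After op 3 (RCL M0): stack=[0] mem=[0,0,0,0]
After op 4 (push 4): stack=[0,4] mem=[0,0,0,0]
After op 5 (+): stack=[4] mem=[0,0,0,0]
After op 6 (STO M2): stack=[empty] mem=[0,0,4,0]
After op 7 (push 12): stack=[12] mem=[0,0,4,0]
After op 8 (pop): stack=[empty] mem=[0,0,4,0]
After op 9 (push 17): stack=[17] mem=[0,0,4,0]
After op 10 (dup): stack=[17,17] mem=[0,0,4,0]
After op 11 (*): stack=[289] mem=[0,0,4,0]
After op 12 (pop): stack=[empty] mem=[0,0,4,0]
After op 13 (push 10): stack=[10] mem=[0,0,4,0]
After op 14 (dup): stack=[10,10] mem=[0,0,4,0]
After op 15 (swap): stack=[10,10] mem=[0,0,4,0]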